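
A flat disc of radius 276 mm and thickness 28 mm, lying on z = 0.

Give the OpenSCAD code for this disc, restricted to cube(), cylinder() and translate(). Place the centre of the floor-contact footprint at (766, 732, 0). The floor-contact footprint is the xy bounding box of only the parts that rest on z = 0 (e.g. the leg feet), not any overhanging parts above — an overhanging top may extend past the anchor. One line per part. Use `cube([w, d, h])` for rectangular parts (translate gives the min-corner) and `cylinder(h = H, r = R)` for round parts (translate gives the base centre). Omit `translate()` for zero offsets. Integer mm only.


translate([766, 732, 0]) cylinder(h = 28, r = 276);


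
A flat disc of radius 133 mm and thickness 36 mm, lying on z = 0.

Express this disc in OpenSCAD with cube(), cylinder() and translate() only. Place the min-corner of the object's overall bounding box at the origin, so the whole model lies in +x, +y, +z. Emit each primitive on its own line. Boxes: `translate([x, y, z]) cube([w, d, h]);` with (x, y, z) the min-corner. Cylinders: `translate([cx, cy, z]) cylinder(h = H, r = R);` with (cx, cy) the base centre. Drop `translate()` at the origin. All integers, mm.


translate([133, 133, 0]) cylinder(h = 36, r = 133);


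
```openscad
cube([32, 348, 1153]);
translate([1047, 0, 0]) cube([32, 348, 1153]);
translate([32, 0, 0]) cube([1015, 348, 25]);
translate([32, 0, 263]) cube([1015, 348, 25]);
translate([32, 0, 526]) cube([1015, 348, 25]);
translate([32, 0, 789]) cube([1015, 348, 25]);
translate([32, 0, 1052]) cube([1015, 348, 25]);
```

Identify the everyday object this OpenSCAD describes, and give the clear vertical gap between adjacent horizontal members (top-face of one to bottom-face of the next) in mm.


A bookshelf. The clear shelf gap is 238 mm.

Two tall side panels with 5 horizontal boards between them — a bookshelf. The first two shelf undersides are at z = 0 and z = 263; with shelf thickness 25, the clear gap is 263 − 0 − 25 = 238 mm.


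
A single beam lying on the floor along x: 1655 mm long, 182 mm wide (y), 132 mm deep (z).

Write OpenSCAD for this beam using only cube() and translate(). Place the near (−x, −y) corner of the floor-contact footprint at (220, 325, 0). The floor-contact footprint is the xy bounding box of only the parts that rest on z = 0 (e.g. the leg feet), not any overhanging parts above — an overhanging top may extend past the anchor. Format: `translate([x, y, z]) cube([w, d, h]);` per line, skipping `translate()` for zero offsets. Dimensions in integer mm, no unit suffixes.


translate([220, 325, 0]) cube([1655, 182, 132]);


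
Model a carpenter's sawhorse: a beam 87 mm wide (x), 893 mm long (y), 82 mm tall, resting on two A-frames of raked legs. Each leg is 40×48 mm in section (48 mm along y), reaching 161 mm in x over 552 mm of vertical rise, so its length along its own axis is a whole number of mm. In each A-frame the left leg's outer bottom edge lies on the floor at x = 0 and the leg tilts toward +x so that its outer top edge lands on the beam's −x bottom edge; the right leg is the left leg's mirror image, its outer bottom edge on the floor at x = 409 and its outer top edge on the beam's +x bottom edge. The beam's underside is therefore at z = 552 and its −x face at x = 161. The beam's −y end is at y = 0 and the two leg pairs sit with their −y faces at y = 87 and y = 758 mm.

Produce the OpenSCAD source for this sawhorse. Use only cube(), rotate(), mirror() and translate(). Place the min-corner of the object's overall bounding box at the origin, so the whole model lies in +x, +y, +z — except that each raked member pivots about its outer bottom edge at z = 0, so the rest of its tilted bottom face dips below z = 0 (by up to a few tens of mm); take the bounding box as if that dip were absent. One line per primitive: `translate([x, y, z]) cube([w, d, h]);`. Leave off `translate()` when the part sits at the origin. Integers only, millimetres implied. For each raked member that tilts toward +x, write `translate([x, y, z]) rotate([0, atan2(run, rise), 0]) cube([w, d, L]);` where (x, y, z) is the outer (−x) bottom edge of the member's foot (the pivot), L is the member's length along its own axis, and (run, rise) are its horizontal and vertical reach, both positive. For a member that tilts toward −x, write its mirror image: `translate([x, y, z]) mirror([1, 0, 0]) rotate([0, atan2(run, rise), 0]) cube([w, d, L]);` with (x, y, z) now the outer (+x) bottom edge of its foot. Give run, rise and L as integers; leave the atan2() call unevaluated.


// leg length = √(161² + 552²) = 575
// right-leg outer foot x = 2·161 + 87 = 409
// beam min-corner = (161, 0, 552)
translate([161, 0, 552]) cube([87, 893, 82]);
translate([0, 87, 0]) rotate([0, atan2(161, 552), 0]) cube([40, 48, 575]);
translate([409, 87, 0]) mirror([1, 0, 0]) rotate([0, atan2(161, 552), 0]) cube([40, 48, 575]);
translate([0, 758, 0]) rotate([0, atan2(161, 552), 0]) cube([40, 48, 575]);
translate([409, 758, 0]) mirror([1, 0, 0]) rotate([0, atan2(161, 552), 0]) cube([40, 48, 575]);


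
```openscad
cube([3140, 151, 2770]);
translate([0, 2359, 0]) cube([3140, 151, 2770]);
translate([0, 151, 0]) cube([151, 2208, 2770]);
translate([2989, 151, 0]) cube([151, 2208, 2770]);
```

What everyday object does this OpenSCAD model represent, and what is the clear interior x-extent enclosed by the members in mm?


A house (or room) frame. The interior width is 2838 mm.

Four 2770 mm walls enclosing a rectangle with no floor or roof — a room or house frame. Outside width is 3140 mm and wall thickness is 151 mm, so the interior width is 3140 − 2 × 151 = 2838 mm.


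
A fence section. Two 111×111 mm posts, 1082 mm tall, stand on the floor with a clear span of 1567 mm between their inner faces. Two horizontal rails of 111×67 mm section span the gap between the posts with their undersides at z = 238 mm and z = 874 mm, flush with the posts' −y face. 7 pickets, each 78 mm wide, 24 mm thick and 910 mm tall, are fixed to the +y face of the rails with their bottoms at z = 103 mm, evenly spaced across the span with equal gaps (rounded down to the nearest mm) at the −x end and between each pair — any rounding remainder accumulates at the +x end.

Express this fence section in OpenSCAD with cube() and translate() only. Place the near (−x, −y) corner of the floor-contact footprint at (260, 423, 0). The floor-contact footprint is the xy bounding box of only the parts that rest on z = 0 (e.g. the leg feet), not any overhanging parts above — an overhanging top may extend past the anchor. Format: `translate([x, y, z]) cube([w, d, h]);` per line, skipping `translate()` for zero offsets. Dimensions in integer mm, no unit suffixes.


translate([260, 423, 0]) cube([111, 111, 1082]);
translate([1938, 423, 0]) cube([111, 111, 1082]);
translate([371, 423, 238]) cube([1567, 111, 67]);
translate([371, 423, 874]) cube([1567, 111, 67]);
translate([498, 534, 103]) cube([78, 24, 910]);
translate([703, 534, 103]) cube([78, 24, 910]);
translate([908, 534, 103]) cube([78, 24, 910]);
translate([1113, 534, 103]) cube([78, 24, 910]);
translate([1318, 534, 103]) cube([78, 24, 910]);
translate([1523, 534, 103]) cube([78, 24, 910]);
translate([1728, 534, 103]) cube([78, 24, 910]);


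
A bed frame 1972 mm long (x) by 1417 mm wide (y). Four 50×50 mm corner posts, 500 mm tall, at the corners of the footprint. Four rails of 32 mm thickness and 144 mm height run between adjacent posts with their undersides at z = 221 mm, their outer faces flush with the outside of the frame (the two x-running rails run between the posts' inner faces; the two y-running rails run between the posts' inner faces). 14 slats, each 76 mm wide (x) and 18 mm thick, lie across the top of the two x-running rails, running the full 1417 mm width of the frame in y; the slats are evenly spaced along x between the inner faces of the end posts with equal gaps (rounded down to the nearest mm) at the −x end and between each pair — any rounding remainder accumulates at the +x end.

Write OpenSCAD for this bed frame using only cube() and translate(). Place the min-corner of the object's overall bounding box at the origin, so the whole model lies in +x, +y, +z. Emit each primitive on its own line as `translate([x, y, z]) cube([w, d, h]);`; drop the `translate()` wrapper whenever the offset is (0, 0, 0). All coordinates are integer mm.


// slat z = rail_z + rail_h = 221 + 144 = 365
// slat gap = ⌊(1872 − 14·76) / 15⌋ = 53
cube([50, 50, 500]);
translate([0, 1367, 0]) cube([50, 50, 500]);
translate([1922, 0, 0]) cube([50, 50, 500]);
translate([1922, 1367, 0]) cube([50, 50, 500]);
translate([50, 0, 221]) cube([1872, 32, 144]);
translate([50, 1385, 221]) cube([1872, 32, 144]);
translate([0, 50, 221]) cube([32, 1317, 144]);
translate([1940, 50, 221]) cube([32, 1317, 144]);
translate([103, 0, 365]) cube([76, 1417, 18]);
translate([232, 0, 365]) cube([76, 1417, 18]);
translate([361, 0, 365]) cube([76, 1417, 18]);
translate([490, 0, 365]) cube([76, 1417, 18]);
translate([619, 0, 365]) cube([76, 1417, 18]);
translate([748, 0, 365]) cube([76, 1417, 18]);
translate([877, 0, 365]) cube([76, 1417, 18]);
translate([1006, 0, 365]) cube([76, 1417, 18]);
translate([1135, 0, 365]) cube([76, 1417, 18]);
translate([1264, 0, 365]) cube([76, 1417, 18]);
translate([1393, 0, 365]) cube([76, 1417, 18]);
translate([1522, 0, 365]) cube([76, 1417, 18]);
translate([1651, 0, 365]) cube([76, 1417, 18]);
translate([1780, 0, 365]) cube([76, 1417, 18]);


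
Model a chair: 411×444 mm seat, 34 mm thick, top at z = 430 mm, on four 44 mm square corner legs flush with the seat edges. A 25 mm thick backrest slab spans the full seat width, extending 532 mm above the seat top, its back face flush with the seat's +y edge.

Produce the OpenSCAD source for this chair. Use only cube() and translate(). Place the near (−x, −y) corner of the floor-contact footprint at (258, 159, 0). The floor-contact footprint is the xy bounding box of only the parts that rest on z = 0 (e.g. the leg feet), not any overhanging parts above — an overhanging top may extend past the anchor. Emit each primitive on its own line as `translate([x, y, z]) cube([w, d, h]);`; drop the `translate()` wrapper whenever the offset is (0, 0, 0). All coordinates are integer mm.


translate([258, 159, 396]) cube([411, 444, 34]);
translate([258, 159, 0]) cube([44, 44, 396]);
translate([625, 159, 0]) cube([44, 44, 396]);
translate([258, 559, 0]) cube([44, 44, 396]);
translate([625, 559, 0]) cube([44, 44, 396]);
translate([258, 578, 430]) cube([411, 25, 532]);


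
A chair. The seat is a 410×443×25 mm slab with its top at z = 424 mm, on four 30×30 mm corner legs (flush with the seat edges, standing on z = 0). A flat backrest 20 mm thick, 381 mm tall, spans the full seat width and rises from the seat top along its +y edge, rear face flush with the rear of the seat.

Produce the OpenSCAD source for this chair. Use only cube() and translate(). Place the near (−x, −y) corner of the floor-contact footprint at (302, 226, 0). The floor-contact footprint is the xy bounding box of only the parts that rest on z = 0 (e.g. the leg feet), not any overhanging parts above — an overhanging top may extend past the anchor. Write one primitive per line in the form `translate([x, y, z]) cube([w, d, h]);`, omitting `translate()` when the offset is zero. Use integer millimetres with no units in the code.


// leg_h = 424 - 25 = 399
translate([302, 226, 399]) cube([410, 443, 25]);
translate([302, 226, 0]) cube([30, 30, 399]);
translate([682, 226, 0]) cube([30, 30, 399]);
translate([302, 639, 0]) cube([30, 30, 399]);
translate([682, 639, 0]) cube([30, 30, 399]);
translate([302, 649, 424]) cube([410, 20, 381]);


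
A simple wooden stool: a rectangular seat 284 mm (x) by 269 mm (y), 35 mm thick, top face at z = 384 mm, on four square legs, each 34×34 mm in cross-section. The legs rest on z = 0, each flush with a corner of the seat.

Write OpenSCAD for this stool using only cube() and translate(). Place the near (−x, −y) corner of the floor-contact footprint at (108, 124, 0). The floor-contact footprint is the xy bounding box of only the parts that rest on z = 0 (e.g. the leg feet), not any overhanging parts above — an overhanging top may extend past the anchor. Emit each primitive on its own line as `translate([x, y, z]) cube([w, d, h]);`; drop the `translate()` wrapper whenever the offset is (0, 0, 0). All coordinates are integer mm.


translate([108, 124, 349]) cube([284, 269, 35]);
translate([108, 124, 0]) cube([34, 34, 349]);
translate([358, 124, 0]) cube([34, 34, 349]);
translate([108, 359, 0]) cube([34, 34, 349]);
translate([358, 359, 0]) cube([34, 34, 349]);


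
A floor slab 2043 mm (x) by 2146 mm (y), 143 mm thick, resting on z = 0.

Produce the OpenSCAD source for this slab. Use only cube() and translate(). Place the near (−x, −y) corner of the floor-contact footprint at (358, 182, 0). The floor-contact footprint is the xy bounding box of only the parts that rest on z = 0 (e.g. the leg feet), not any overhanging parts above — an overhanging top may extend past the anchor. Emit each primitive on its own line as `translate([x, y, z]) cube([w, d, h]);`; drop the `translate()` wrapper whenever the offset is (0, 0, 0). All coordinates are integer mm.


translate([358, 182, 0]) cube([2043, 2146, 143]);


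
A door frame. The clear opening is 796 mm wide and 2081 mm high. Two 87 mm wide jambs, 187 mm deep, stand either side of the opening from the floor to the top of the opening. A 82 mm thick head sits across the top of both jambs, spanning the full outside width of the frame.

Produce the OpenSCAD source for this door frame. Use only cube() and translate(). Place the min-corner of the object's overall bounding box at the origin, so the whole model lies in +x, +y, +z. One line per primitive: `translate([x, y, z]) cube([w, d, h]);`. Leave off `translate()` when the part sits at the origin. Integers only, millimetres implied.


cube([87, 187, 2081]);
translate([883, 0, 0]) cube([87, 187, 2081]);
translate([0, 0, 2081]) cube([970, 187, 82]);


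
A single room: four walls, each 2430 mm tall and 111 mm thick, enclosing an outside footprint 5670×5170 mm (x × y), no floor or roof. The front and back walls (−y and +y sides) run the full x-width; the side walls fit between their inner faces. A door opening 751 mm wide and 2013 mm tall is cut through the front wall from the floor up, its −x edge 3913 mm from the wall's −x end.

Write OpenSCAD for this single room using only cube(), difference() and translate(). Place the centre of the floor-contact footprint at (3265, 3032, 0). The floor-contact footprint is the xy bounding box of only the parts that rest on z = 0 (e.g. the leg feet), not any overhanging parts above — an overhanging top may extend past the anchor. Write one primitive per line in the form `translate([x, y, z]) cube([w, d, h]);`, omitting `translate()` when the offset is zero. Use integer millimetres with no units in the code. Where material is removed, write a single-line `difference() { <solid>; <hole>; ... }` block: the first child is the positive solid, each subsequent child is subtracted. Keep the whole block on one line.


difference() { translate([430, 447, 0]) cube([5670, 111, 2430]); translate([4343, 447, 0]) cube([751, 111, 2013]); }
translate([430, 5506, 0]) cube([5670, 111, 2430]);
translate([430, 558, 0]) cube([111, 4948, 2430]);
translate([5989, 558, 0]) cube([111, 4948, 2430]);


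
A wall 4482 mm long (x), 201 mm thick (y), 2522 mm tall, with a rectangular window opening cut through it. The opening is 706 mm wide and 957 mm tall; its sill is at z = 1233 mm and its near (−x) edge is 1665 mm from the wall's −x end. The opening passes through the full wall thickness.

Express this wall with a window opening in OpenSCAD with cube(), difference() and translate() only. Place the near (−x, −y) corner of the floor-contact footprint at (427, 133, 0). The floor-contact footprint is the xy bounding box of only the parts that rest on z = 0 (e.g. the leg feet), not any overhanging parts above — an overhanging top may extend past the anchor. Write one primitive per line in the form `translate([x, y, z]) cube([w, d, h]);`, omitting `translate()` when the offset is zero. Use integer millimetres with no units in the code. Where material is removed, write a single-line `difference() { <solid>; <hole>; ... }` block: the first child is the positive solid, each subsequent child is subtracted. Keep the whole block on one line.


difference() { translate([427, 133, 0]) cube([4482, 201, 2522]); translate([2092, 133, 1233]) cube([706, 201, 957]); }


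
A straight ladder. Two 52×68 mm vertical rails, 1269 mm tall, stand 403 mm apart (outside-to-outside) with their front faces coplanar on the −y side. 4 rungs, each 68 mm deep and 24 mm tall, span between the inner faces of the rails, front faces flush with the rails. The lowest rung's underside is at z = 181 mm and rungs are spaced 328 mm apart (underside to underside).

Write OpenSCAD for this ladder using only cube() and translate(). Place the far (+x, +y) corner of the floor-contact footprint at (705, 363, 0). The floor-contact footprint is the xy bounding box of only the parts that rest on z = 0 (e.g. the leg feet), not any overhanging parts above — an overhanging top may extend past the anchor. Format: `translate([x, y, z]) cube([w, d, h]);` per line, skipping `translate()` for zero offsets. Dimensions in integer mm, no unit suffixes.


translate([302, 295, 0]) cube([52, 68, 1269]);
translate([653, 295, 0]) cube([52, 68, 1269]);
translate([354, 295, 181]) cube([299, 68, 24]);
translate([354, 295, 509]) cube([299, 68, 24]);
translate([354, 295, 837]) cube([299, 68, 24]);
translate([354, 295, 1165]) cube([299, 68, 24]);


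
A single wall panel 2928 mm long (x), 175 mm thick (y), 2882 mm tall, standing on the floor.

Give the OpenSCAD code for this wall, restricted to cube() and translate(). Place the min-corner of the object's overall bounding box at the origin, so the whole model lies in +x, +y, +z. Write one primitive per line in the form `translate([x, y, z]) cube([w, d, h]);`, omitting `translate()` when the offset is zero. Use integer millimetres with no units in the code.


cube([2928, 175, 2882]);


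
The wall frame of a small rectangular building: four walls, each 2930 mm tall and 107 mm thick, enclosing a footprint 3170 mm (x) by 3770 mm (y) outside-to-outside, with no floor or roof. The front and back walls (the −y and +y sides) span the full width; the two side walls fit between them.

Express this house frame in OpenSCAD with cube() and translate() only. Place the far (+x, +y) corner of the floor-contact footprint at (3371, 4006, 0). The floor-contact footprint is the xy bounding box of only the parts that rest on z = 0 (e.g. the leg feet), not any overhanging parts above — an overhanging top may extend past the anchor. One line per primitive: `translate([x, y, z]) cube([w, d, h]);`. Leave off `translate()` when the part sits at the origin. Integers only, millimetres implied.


translate([201, 236, 0]) cube([3170, 107, 2930]);
translate([201, 3899, 0]) cube([3170, 107, 2930]);
translate([201, 343, 0]) cube([107, 3556, 2930]);
translate([3264, 343, 0]) cube([107, 3556, 2930]);


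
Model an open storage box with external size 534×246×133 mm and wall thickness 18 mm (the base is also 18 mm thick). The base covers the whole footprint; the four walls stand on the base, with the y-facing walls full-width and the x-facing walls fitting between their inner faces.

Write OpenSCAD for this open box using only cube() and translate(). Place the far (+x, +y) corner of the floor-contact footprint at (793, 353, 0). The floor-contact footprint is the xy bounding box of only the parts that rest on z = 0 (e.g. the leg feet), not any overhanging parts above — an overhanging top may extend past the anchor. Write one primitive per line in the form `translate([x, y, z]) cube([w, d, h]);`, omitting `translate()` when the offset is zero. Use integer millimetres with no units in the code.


translate([259, 107, 0]) cube([534, 246, 18]);
translate([259, 107, 18]) cube([534, 18, 115]);
translate([259, 335, 18]) cube([534, 18, 115]);
translate([259, 125, 18]) cube([18, 210, 115]);
translate([775, 125, 18]) cube([18, 210, 115]);


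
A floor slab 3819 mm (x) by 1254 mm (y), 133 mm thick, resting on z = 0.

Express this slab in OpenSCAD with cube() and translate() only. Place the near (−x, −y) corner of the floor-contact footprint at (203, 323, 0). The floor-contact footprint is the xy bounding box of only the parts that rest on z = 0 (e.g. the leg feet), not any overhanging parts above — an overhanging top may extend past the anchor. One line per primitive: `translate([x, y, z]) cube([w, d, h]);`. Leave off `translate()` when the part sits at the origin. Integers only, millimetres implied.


translate([203, 323, 0]) cube([3819, 1254, 133]);


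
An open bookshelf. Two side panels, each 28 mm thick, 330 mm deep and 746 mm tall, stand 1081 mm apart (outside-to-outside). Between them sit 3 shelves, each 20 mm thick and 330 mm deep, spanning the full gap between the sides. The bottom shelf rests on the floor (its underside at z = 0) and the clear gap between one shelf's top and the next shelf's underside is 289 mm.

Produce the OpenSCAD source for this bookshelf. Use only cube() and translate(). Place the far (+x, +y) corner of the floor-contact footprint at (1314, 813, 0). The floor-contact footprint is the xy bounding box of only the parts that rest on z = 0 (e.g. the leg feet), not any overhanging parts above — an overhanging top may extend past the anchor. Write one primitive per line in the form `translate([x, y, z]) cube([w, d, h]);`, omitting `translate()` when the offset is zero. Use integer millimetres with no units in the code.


translate([233, 483, 0]) cube([28, 330, 746]);
translate([1286, 483, 0]) cube([28, 330, 746]);
translate([261, 483, 0]) cube([1025, 330, 20]);
translate([261, 483, 309]) cube([1025, 330, 20]);
translate([261, 483, 618]) cube([1025, 330, 20]);


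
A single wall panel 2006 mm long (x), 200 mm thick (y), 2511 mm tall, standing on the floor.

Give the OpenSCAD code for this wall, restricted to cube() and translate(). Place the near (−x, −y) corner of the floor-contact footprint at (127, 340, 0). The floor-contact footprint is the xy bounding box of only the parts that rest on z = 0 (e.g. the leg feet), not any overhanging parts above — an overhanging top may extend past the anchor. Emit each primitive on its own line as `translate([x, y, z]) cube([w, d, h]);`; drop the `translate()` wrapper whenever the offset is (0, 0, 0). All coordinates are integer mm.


translate([127, 340, 0]) cube([2006, 200, 2511]);


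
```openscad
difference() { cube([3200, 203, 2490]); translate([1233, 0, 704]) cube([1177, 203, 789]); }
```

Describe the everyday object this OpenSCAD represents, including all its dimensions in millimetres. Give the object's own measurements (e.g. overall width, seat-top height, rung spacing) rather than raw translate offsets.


A wall 3200 mm long (x), 203 mm thick (y), 2490 mm tall, with a rectangular window opening cut through it. The opening is 1177 mm wide and 789 mm tall; its sill is at z = 704 mm and its near (−x) edge is 1233 mm from the wall's −x end. The opening passes through the full wall thickness.


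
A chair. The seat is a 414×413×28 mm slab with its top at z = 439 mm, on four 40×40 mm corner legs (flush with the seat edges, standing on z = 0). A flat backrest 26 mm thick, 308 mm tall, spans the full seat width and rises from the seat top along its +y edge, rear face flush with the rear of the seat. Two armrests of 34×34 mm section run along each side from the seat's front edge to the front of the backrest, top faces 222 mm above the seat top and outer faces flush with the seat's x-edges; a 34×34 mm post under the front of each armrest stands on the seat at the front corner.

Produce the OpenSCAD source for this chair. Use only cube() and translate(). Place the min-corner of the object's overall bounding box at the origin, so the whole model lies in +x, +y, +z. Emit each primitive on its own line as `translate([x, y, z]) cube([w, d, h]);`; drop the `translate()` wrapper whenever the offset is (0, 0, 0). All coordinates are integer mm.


translate([0, 0, 411]) cube([414, 413, 28]);
cube([40, 40, 411]);
translate([374, 0, 0]) cube([40, 40, 411]);
translate([0, 373, 0]) cube([40, 40, 411]);
translate([374, 373, 0]) cube([40, 40, 411]);
translate([0, 387, 439]) cube([414, 26, 308]);
translate([0, 0, 627]) cube([34, 387, 34]);
translate([380, 0, 627]) cube([34, 387, 34]);
translate([0, 0, 439]) cube([34, 34, 188]);
translate([380, 0, 439]) cube([34, 34, 188]);


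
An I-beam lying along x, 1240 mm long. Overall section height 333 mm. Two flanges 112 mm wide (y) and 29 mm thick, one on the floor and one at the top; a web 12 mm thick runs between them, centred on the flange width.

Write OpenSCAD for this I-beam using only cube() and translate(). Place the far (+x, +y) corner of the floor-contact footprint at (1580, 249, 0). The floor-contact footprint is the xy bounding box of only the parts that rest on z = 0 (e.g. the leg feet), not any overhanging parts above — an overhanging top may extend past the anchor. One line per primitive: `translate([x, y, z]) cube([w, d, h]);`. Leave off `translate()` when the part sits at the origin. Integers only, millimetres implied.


translate([340, 137, 0]) cube([1240, 112, 29]);
translate([340, 187, 29]) cube([1240, 12, 275]);
translate([340, 137, 304]) cube([1240, 112, 29]);


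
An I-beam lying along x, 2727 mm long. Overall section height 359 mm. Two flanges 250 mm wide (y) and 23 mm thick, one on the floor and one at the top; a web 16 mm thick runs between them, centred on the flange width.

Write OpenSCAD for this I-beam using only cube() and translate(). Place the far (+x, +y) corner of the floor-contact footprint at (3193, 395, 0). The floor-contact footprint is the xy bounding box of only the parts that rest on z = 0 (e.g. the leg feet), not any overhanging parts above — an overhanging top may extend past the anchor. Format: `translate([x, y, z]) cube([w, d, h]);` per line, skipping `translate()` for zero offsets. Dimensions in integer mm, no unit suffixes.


translate([466, 145, 0]) cube([2727, 250, 23]);
translate([466, 262, 23]) cube([2727, 16, 313]);
translate([466, 145, 336]) cube([2727, 250, 23]);


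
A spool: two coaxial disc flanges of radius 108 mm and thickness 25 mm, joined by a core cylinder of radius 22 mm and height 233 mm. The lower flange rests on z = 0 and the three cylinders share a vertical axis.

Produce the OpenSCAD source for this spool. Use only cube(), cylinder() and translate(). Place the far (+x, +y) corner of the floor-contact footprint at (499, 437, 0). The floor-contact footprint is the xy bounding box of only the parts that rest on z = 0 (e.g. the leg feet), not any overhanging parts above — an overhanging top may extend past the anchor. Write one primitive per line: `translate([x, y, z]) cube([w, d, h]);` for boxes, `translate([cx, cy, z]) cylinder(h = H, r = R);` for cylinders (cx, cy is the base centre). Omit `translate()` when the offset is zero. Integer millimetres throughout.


translate([391, 329, 0]) cylinder(h = 25, r = 108);
translate([391, 329, 25]) cylinder(h = 233, r = 22);
translate([391, 329, 258]) cylinder(h = 25, r = 108);


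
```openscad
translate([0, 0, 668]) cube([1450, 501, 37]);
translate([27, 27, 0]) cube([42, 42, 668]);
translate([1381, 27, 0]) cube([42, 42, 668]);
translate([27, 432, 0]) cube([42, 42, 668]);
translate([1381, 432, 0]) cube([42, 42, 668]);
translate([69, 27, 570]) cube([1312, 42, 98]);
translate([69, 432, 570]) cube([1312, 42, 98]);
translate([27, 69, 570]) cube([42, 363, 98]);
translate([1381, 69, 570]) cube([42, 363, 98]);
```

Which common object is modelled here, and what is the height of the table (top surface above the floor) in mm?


A table. The table height is 705 mm.

A 1450×501×37 slab sits at z = 668 on four 42 mm square posts — a table. The top surface is at 668 + 37 = 705 mm.


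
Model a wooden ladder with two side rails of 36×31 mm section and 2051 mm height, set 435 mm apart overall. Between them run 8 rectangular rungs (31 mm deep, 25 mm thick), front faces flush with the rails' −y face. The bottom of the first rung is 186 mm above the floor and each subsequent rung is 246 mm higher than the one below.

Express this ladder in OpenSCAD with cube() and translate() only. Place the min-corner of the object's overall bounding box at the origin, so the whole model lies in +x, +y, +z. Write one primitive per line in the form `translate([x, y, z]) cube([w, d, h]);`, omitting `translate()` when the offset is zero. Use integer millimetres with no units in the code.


// rung span = 435 - 2*36 = 363
// rung[k] z = 186 + k*246
cube([36, 31, 2051]);
translate([399, 0, 0]) cube([36, 31, 2051]);
translate([36, 0, 186]) cube([363, 31, 25]);
translate([36, 0, 432]) cube([363, 31, 25]);
translate([36, 0, 678]) cube([363, 31, 25]);
translate([36, 0, 924]) cube([363, 31, 25]);
translate([36, 0, 1170]) cube([363, 31, 25]);
translate([36, 0, 1416]) cube([363, 31, 25]);
translate([36, 0, 1662]) cube([363, 31, 25]);
translate([36, 0, 1908]) cube([363, 31, 25]);


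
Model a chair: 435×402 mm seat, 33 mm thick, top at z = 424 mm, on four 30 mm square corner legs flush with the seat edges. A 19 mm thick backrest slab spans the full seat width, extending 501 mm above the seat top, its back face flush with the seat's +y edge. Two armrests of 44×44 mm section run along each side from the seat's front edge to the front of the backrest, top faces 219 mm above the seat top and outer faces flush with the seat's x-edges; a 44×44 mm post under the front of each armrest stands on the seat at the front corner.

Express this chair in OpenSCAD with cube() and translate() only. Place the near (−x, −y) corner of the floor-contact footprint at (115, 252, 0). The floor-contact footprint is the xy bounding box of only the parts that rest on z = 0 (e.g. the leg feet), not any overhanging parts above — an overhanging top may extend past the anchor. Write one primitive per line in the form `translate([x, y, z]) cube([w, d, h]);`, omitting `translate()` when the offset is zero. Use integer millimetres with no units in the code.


translate([115, 252, 391]) cube([435, 402, 33]);
translate([115, 252, 0]) cube([30, 30, 391]);
translate([520, 252, 0]) cube([30, 30, 391]);
translate([115, 624, 0]) cube([30, 30, 391]);
translate([520, 624, 0]) cube([30, 30, 391]);
translate([115, 635, 424]) cube([435, 19, 501]);
translate([115, 252, 599]) cube([44, 383, 44]);
translate([506, 252, 599]) cube([44, 383, 44]);
translate([115, 252, 424]) cube([44, 44, 175]);
translate([506, 252, 424]) cube([44, 44, 175]);


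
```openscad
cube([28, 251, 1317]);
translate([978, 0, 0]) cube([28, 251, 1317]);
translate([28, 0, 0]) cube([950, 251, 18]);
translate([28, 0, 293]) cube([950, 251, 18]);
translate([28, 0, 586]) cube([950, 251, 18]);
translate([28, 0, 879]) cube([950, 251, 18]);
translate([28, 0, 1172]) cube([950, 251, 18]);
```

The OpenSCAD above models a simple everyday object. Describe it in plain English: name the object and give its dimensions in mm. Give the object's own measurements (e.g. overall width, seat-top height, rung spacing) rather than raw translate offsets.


An open bookshelf. Two side panels, each 28 mm thick, 251 mm deep and 1317 mm tall, stand 1006 mm apart (outside-to-outside). Between them sit 5 shelves, each 18 mm thick and 251 mm deep, spanning the full gap between the sides. The bottom shelf rests on the floor (its underside at z = 0) and the clear gap between one shelf's top and the next shelf's underside is 275 mm.


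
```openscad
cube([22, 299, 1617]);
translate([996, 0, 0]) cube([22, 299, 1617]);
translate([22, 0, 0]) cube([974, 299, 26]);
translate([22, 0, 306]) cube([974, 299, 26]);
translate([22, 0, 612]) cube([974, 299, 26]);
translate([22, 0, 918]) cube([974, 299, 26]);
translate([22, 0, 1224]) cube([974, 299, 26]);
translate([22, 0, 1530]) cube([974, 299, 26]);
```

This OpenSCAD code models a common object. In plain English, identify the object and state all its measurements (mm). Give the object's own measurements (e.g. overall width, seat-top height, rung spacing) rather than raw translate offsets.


An open bookshelf. Two side panels, each 22 mm thick, 299 mm deep and 1617 mm tall, stand 1018 mm apart (outside-to-outside). Between them sit 6 shelves, each 26 mm thick and 299 mm deep, spanning the full gap between the sides. The bottom shelf rests on the floor (its underside at z = 0) and the clear gap between one shelf's top and the next shelf's underside is 280 mm.


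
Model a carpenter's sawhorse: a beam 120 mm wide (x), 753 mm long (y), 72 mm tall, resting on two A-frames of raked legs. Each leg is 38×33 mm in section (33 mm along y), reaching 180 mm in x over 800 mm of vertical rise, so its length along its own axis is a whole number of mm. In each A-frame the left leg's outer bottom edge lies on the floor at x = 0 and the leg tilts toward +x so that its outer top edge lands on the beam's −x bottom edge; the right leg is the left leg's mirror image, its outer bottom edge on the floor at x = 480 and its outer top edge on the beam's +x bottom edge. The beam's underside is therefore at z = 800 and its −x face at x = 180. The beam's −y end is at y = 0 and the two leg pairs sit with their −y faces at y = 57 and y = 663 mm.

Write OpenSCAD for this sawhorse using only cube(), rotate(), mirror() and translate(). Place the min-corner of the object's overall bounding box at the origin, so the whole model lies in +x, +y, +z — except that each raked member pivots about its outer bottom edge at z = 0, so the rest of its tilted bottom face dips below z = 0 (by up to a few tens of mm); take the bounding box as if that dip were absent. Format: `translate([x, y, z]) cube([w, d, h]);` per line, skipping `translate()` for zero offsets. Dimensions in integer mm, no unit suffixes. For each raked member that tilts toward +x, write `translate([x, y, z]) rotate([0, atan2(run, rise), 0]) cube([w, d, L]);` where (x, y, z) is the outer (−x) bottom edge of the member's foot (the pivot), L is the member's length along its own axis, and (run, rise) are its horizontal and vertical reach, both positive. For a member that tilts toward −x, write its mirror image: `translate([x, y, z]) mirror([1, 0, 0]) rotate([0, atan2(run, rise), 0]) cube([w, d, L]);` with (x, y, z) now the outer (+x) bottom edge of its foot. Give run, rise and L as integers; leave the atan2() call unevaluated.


translate([180, 0, 800]) cube([120, 753, 72]);
translate([0, 57, 0]) rotate([0, atan2(180, 800), 0]) cube([38, 33, 820]);
translate([480, 57, 0]) mirror([1, 0, 0]) rotate([0, atan2(180, 800), 0]) cube([38, 33, 820]);
translate([0, 663, 0]) rotate([0, atan2(180, 800), 0]) cube([38, 33, 820]);
translate([480, 663, 0]) mirror([1, 0, 0]) rotate([0, atan2(180, 800), 0]) cube([38, 33, 820]);


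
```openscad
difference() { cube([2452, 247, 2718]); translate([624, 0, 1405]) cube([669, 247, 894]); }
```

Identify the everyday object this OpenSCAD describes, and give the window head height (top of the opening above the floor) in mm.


A wall with a window opening. The window head height is 2299 mm.

A wall with a rectangular opening subtracted — a window. Sill at z = 1405, opening 894 mm tall, so the head is at 1405 + 894 = 2299 mm.


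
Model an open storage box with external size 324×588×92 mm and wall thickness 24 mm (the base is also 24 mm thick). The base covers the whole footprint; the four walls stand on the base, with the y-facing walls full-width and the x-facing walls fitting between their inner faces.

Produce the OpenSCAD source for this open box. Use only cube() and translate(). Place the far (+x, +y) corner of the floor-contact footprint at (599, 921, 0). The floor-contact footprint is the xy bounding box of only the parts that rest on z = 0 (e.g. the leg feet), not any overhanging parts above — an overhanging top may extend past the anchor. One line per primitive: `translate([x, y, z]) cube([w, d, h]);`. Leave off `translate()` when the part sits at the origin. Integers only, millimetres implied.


translate([275, 333, 0]) cube([324, 588, 24]);
translate([275, 333, 24]) cube([324, 24, 68]);
translate([275, 897, 24]) cube([324, 24, 68]);
translate([275, 357, 24]) cube([24, 540, 68]);
translate([575, 357, 24]) cube([24, 540, 68]);


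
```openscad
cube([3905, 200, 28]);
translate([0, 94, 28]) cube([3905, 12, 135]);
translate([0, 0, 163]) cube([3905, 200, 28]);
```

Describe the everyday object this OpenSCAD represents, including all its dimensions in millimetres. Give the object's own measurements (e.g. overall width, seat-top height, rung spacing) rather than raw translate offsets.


An I-beam lying along x, 3905 mm long. Overall section height 191 mm. Two flanges 200 mm wide (y) and 28 mm thick, one on the floor and one at the top; a web 12 mm thick runs between them, centred on the flange width.


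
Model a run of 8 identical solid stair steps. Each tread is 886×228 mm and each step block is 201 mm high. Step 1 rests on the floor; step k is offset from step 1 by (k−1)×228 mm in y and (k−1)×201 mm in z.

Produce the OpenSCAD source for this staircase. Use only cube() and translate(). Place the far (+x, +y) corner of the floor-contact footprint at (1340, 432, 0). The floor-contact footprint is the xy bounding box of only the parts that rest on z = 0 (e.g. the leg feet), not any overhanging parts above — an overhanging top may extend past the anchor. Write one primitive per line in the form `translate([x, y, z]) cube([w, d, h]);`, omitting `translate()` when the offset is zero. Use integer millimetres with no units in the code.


translate([454, 204, 0]) cube([886, 228, 201]);
translate([454, 432, 201]) cube([886, 228, 201]);
translate([454, 660, 402]) cube([886, 228, 201]);
translate([454, 888, 603]) cube([886, 228, 201]);
translate([454, 1116, 804]) cube([886, 228, 201]);
translate([454, 1344, 1005]) cube([886, 228, 201]);
translate([454, 1572, 1206]) cube([886, 228, 201]);
translate([454, 1800, 1407]) cube([886, 228, 201]);


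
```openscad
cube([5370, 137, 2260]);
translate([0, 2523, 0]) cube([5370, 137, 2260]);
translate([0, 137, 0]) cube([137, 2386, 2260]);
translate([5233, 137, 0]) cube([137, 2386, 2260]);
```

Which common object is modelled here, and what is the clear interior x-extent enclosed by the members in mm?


A house (or room) frame. The interior width is 5096 mm.

Four 2260 mm walls enclosing a rectangle with no floor or roof — a room or house frame. Outside width is 5370 mm and wall thickness is 137 mm, so the interior width is 5370 − 2 × 137 = 5096 mm.


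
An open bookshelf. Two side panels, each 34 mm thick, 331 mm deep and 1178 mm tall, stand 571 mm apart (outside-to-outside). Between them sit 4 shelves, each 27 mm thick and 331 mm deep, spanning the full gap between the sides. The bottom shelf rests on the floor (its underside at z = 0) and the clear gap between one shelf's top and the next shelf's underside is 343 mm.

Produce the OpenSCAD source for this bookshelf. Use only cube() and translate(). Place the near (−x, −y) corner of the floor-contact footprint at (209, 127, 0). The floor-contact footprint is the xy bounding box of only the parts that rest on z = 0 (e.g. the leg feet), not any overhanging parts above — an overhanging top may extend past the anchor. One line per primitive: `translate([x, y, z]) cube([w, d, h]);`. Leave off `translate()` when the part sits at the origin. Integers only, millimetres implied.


translate([209, 127, 0]) cube([34, 331, 1178]);
translate([746, 127, 0]) cube([34, 331, 1178]);
translate([243, 127, 0]) cube([503, 331, 27]);
translate([243, 127, 370]) cube([503, 331, 27]);
translate([243, 127, 740]) cube([503, 331, 27]);
translate([243, 127, 1110]) cube([503, 331, 27]);


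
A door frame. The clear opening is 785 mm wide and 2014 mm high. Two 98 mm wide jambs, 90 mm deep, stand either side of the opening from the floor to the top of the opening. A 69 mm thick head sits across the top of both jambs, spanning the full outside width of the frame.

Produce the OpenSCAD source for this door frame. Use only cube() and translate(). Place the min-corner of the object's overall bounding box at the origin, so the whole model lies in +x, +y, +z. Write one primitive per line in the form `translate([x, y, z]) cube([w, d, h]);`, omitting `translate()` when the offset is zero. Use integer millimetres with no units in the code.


cube([98, 90, 2014]);
translate([883, 0, 0]) cube([98, 90, 2014]);
translate([0, 0, 2014]) cube([981, 90, 69]);
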